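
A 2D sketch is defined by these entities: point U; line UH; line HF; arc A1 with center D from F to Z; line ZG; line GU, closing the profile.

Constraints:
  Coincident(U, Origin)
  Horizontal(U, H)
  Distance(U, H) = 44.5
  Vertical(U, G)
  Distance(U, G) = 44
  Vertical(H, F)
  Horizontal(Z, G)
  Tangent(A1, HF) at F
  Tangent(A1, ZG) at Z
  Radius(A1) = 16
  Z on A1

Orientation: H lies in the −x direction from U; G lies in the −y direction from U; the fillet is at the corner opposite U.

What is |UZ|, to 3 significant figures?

52.4

U is at the origin; U and H share the same y with |UH| = 44.5 and H on the −x side, so H = (-44.5, 0.00). U and G share the same x with |UG| = 44.0 and G on the −y side, so G = (0.00, -44.0). The virtual corner opposite U is at (-44.5, -44.0). A1 meets HF tangentially, so DF is at right angles to HF and tangency of A1 to ZG means the radius DZ is perpendicular to ZG, with radius 16.0, so the center D sits 16.0 in from both sides at D = (-28.5, -28.0). That places the tangent points at F = (-44.5, -28.0) on HF and Z = (-28.5, -44.0) on ZG. Then |UZ| = |Z − U| = 52.4.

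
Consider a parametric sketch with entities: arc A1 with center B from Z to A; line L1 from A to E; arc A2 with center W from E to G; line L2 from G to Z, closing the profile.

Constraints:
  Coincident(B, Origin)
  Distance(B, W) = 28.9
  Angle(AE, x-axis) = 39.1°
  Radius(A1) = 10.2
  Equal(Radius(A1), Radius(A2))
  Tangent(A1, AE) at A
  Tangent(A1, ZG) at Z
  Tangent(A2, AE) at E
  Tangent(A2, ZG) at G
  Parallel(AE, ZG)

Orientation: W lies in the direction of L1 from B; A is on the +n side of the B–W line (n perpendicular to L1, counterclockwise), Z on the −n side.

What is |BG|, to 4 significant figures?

30.65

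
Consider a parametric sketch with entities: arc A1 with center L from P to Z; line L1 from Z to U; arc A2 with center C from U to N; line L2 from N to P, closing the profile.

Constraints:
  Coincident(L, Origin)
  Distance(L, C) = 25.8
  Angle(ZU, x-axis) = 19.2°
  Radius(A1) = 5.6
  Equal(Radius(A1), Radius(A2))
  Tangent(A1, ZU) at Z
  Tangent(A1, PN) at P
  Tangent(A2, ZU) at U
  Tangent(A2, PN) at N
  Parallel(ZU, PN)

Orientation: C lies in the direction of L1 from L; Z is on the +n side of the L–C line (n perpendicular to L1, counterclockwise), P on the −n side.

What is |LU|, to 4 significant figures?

26.40

The slot axis is L1's direction at 19.2°, so u = (cos 19.2°, sin 19.2°) = (0.9444, 0.3289) and n = (−sin 19.2°, cos 19.2°) = (-0.3289, 0.9444). L is at the origin and C lies 25.8 along u from L, so C = 25.8·u = (24.36, 8.485). Tangency of A1 to both parallel lines with radius 5.6 puts Z and P at L ± 5.6·n: Z = (-1.842, 5.289), P = (1.842, -5.289). Equal radii place U and N the same way about C: U = C + 5.6·n = (22.52, 13.77), N = C − 5.6·n = (26.21, 3.196). Then |LU| = |U − L| = 26.40.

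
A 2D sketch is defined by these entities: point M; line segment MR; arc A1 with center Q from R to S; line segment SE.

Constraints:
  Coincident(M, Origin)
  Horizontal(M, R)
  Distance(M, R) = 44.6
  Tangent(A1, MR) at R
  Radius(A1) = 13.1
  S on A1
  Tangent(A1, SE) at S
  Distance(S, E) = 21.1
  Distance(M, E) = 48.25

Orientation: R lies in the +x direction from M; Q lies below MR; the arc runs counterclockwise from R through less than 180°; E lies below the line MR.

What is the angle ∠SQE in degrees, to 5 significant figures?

58.166°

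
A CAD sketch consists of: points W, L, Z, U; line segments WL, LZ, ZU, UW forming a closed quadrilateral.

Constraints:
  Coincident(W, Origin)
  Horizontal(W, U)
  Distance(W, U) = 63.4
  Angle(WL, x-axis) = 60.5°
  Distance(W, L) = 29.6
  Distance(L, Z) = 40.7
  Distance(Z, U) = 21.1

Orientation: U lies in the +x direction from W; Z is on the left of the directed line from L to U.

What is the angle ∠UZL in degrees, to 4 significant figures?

123.4°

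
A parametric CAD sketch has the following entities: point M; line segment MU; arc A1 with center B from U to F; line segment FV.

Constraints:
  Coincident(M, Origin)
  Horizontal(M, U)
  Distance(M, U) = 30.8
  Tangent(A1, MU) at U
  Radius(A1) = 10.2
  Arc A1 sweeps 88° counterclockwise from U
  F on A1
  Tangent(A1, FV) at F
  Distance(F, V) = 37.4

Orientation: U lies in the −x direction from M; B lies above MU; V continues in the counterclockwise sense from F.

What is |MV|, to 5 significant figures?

51.013

On A1, U sits at bearing -90° from B; an 88° counterclockwise sweep puts F at bearing -2°, so F = B + 10.2·(cos -2°, sin -2°) = (-20.606, 9.8440). The tangent condition forces BF to be normal to FV, so FV runs along (−sin -2°, cos -2°); with |FV| = 37.4, V = (-19.301, 47.221). Then |MV| = |V − M| = 51.013.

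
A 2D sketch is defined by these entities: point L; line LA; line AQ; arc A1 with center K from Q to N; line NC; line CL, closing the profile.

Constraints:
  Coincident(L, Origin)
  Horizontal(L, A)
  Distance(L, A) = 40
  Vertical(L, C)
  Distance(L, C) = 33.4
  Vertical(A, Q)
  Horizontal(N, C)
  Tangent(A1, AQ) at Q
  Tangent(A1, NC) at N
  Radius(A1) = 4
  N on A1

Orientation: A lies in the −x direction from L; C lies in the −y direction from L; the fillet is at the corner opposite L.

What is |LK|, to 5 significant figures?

46.480

L is at the origin; LA is horizontal with |LA| = 40.0 and A on the −x side, so A = (-40.000, 0.0000). L and C share the same x with |LC| = 33.4 and C on the −y side, so C = (0.0000, -33.400). The virtual corner opposite L is at (-40.000, -33.400). A1 meets AQ tangentially, so KQ is at right angles to AQ and the tangent condition forces KN to be normal to NC, with radius 4.0, so the center K sits 4.0 in from both sides at K = (-36.000, -29.400). Then |LK| = |K − L| = 46.480.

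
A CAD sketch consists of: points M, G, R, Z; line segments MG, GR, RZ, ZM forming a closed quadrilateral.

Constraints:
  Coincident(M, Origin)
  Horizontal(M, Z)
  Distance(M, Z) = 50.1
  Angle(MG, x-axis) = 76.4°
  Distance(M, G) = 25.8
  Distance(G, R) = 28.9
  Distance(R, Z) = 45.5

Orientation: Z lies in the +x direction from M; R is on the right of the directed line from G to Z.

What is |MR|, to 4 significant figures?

6.086

Checks: |GR| = 28.90 ✓; |RZ| = 45.50 ✓.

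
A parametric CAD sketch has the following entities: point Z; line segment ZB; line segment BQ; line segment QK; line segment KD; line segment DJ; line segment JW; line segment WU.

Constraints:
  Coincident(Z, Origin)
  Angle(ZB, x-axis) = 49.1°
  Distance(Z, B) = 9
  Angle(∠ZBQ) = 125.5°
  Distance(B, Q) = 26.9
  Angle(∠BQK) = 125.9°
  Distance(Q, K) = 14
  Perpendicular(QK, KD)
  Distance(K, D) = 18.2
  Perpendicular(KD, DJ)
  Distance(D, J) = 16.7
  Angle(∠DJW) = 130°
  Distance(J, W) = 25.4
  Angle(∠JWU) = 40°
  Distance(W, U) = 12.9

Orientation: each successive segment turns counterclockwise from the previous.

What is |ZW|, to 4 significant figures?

32.17

Z is at the origin; ZB runs at 49.1° with length 9.0, so B = (5.893, 6.803). ∠ZBQ = 125.5° gives BQ at 103.6° from the x-axis; with |BQ| = 26.9, Q = (-0.4327, 32.95). ∠BQK = 125.9° gives QK at 157.7° from the x-axis; with |QK| = 14.0, K = (-13.39, 38.26). QK is perpendicular to KD, so KD runs at -112.3°; with |KD| = 18.2, D = (-20.29, 21.42). The perpendicularity gives DJ at right angles to KD, so DJ runs at -22.30°; with |DJ| = 16.7, J = (-4.841, 15.09). ∠DJW = 130.0° gives JW at 27.70° from the x-axis; with |JW| = 25.4, W = (17.65, 26.89). Then |ZW| = |W − Z| = 32.17.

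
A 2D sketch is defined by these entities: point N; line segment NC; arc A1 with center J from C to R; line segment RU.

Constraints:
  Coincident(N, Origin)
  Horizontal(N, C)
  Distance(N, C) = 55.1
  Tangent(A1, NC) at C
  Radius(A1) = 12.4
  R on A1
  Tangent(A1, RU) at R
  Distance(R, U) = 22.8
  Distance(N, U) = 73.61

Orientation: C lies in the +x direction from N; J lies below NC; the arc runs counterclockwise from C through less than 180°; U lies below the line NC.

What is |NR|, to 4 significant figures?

51.53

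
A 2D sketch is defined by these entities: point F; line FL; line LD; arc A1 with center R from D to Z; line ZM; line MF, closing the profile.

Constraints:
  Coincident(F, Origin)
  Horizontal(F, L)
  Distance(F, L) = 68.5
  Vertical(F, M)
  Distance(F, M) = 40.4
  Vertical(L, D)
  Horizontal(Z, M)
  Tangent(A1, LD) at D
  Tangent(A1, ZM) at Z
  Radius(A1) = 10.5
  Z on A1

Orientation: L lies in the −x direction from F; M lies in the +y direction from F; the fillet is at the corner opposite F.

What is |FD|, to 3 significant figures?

74.7

The virtual corner opposite F is at (-68.5, 40.4). Since A1 is tangent to LD there, RD ⟂ LD and the tangent condition forces RZ to be normal to ZM, with radius 10.5, so the center R sits 10.5 in from both sides at R = (-58.0, 29.9). That places the tangent points at D = (-68.5, 29.9) on LD and Z = (-58.0, 40.4) on ZM. Then |FD| = |D − F| = 74.7.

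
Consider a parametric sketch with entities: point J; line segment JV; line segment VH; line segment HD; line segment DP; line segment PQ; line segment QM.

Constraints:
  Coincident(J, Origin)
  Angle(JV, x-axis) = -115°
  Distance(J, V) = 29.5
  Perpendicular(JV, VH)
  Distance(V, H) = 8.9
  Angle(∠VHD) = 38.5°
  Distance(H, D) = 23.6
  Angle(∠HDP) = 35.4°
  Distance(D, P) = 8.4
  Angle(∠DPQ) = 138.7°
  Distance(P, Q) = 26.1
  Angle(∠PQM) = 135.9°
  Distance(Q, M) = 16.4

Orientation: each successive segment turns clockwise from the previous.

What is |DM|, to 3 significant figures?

44.6

J is at the origin; JV runs at -115.0° with length 29.5, so V = (-12.5, -26.7). The perpendicularity gives VH at right angles to JV, so VH runs at 155°; with |VH| = 8.9, H = (-20.5, -23.0). ∠VHD = 38.5° gives HD at 13.5° from the x-axis; with |HD| = 23.6, D = (2.41, -17.5). ∠HDP = 35.4° gives DP at -131° from the x-axis; with |DP| = 8.4, P = (-3.11, -23.8). ∠DPQ = 138.7° gives PQ at -172° from the x-axis; with |PQ| = 26.1, Q = (-29.0, -27.2). ∠PQM = 135.9° gives QM at 144° from the x-axis; with |QM| = 16.4, M = (-42.2, -17.5). Then |DM| = |M − D| = 44.6.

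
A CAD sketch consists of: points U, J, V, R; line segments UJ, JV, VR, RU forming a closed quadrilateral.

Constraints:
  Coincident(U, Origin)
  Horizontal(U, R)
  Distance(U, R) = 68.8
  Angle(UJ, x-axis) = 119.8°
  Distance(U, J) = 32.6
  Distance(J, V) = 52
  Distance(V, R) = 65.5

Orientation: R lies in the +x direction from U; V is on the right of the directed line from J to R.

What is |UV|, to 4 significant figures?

19.67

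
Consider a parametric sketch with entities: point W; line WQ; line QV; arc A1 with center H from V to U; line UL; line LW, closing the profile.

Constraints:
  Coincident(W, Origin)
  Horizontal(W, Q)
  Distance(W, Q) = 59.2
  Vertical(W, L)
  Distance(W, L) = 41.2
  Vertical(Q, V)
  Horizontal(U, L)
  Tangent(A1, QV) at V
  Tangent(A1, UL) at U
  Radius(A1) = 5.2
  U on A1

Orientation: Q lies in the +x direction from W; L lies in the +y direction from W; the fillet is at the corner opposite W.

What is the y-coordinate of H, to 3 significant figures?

36.0

W is at the origin; W and Q share the same y with |WQ| = 59.2 and Q on the +x side, so Q = (59.2, 0.00). W and L share the same x with |WL| = 41.2 and L on the +y side, so L = (0.00, 41.2). The virtual corner opposite W is at (59.2, 41.2). The tangent condition forces HV to be normal to QV and tangency of A1 to UL means the radius HU is perpendicular to UL, with radius 5.2, so the center H sits 5.2 in from both sides at H = (54.0, 36.0). So H.y = 36.0.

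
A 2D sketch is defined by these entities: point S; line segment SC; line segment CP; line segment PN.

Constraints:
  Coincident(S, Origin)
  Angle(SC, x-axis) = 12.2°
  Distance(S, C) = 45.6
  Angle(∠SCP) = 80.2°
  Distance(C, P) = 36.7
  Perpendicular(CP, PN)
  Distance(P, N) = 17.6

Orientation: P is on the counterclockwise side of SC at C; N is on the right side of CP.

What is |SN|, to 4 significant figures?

68.91

∠SCP = 80.2°, so CP runs at 12.2° + (180° − 80.2°) = 112.0° from the x-axis; with |CP| = 36.7, P = C + 36.7·(cos 112.0°, sin 112.0°) = (30.82, 43.66). CP is perpendicular to PN; with |PN| = 17.6 on the right of CP, N = P + 17.6·(0.9272, 0.3746) = (47.14, 50.26). Then |SN| = |N − S| = 68.91.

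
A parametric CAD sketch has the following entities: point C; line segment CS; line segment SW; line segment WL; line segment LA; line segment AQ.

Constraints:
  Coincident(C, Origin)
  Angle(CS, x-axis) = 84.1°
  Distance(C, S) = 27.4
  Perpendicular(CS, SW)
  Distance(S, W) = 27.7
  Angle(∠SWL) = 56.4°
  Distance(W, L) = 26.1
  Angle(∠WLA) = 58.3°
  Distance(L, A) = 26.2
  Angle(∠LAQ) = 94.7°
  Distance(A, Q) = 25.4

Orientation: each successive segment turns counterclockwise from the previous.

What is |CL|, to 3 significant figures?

14.4

C is at the origin; CS runs at 84.1° with length 27.4, so S = (2.82, 27.3). CS ⟂ SW, so SW runs at 174°; with |SW| = 27.7, W = (-24.7, 30.1). ∠SWL = 56.4° gives WL at -62.3° from the x-axis; with |WL| = 26.1, L = (-12.6, 6.99). Then |CL| = |L − C| = 14.4.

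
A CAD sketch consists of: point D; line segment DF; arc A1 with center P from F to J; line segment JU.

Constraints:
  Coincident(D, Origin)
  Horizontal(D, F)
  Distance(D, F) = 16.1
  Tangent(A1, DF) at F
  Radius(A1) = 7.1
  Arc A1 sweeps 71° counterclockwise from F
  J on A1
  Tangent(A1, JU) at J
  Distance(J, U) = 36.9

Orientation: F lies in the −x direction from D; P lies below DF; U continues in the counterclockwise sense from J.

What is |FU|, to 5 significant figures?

43.875

D is at the origin; DF is horizontal with |DF| = 16.1 and F on the −x side, so F = (-16.100, 0.0000). A1 meets DF tangentially, so PF is at right angles to DF, so P = F + (0, -7.1) = (-16.100, -7.1000). On A1, F sits at bearing 90° from P; a 71° counterclockwise sweep puts J at bearing 161°, so J = P + 7.1·(cos 161°, sin 161°) = (-22.813, -4.7885). A1 meets JU tangentially, so PJ is at right angles to JU, so JU runs along (−sin 161°, cos 161°); with |JU| = 36.9, U = (-34.827, -39.678). Then |FU| = |U − F| = 43.875.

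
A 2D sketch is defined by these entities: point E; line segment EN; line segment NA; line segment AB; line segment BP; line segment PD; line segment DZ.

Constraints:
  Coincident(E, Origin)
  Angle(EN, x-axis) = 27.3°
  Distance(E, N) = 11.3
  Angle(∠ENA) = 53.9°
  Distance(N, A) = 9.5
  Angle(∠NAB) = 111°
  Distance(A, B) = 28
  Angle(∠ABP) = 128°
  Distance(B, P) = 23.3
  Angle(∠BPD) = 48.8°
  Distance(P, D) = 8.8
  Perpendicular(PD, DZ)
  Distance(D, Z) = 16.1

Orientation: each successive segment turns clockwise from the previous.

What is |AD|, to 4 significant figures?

38.02

E is at the origin; EN runs at 27.3° with length 11.3, so N = (10.04, 5.183). ∠ENA = 53.9° gives NA at -98.80° from the x-axis; with |NA| = 9.5, A = (8.588, -4.205). ∠NAB = 111.0° gives AB at -167.8° from the x-axis; with |AB| = 28.0, B = (-18.78, -10.12). ∠ABP = 128.0° gives BP at 140.2° from the x-axis; with |BP| = 23.3, P = (-36.68, 4.792). ∠BPD = 48.8° gives PD at 9.000° from the x-axis; with |PD| = 8.8, D = (-27.99, 6.169). Then |AD| = |D − A| = 38.02.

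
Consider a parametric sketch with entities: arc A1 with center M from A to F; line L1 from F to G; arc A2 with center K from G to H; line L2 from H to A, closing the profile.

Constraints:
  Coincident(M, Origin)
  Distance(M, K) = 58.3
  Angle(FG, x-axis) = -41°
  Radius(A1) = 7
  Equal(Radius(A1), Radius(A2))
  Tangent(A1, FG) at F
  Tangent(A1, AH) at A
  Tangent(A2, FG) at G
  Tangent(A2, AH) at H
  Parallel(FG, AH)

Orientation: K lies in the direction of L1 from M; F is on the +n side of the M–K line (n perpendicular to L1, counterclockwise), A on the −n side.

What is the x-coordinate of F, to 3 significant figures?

4.59

The slot axis is L1's direction at -41.0°, so u = (cos -41.0°, sin -41.0°) = (0.755, -0.656) and n = (−sin -41.0°, cos -41.0°) = (0.656, 0.755). M is at the origin and K lies 58.3 along u from M, so K = 58.3·u = (44.0, -38.2). Tangency of A1 to both parallel lines with radius 7.0 puts F and A at M ± 7.0·n: F = (4.59, 5.28), A = (-4.59, -5.28). So F.x = 4.59.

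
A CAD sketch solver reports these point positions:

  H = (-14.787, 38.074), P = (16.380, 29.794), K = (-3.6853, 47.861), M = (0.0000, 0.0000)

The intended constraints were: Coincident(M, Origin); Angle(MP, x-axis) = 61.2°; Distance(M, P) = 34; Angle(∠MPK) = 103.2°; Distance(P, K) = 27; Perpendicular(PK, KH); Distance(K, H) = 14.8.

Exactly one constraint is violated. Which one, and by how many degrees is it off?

Perpendicular(PK, KH) — off by 6.60°.

M = (0.00, 0.00) ✓; MP at 61.20° ✓; |MP| = 34.00 ✓; ∠MPK = 103.2° ✓; |PK| = 27.00 ✓; ∠(PK, KH) = 83.40° ✗; |KH| = 14.80 ✓.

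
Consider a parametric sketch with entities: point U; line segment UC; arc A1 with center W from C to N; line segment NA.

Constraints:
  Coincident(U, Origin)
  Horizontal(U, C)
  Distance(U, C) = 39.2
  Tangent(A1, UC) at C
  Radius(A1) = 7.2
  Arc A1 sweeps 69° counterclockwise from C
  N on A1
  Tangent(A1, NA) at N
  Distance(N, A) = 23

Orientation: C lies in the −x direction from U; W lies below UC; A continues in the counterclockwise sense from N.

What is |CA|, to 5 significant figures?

30.079

On A1, C sits at bearing 90° from W; a 69° counterclockwise sweep puts N at bearing 159°, so N = W + 7.2·(cos 159°, sin 159°) = (-45.922, -4.6198). The tangent condition forces WN to be normal to NA, so NA runs along (−sin 159°, cos 159°); with |NA| = 23.0, A = (-54.164, -26.092). Then |CA| = |A − C| = 30.079.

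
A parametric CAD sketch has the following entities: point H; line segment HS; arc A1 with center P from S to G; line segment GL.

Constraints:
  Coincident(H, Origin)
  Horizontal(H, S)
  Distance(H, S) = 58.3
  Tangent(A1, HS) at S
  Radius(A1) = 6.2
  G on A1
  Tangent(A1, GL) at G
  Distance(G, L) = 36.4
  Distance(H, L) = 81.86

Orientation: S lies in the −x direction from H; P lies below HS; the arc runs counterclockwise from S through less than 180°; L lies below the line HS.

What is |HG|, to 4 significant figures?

64.60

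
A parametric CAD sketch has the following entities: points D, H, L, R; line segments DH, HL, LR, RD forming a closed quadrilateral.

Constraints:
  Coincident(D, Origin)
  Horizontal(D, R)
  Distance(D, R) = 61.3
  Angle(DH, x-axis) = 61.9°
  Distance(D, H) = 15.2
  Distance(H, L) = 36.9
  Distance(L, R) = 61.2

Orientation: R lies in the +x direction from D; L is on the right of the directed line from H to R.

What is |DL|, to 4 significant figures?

23.89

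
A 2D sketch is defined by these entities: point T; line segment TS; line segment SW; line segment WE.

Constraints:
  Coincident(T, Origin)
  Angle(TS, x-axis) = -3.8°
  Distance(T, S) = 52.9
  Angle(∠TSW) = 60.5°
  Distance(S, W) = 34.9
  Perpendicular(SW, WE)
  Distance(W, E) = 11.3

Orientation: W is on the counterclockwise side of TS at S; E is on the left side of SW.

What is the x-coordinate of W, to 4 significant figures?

37.65

T is at the origin; TS runs at -3.8° with length 52.9, so S = 52.9·(cos -3.8°, sin -3.8°) = (52.78, -3.506). ∠TSW = 60.5°, so SW runs at -3.8° + (180° − 60.5°) = 115.7° from the x-axis; with |SW| = 34.9, W = S + 34.9·(cos 115.7°, sin 115.7°) = (37.65, 27.94). So W.x = 37.65.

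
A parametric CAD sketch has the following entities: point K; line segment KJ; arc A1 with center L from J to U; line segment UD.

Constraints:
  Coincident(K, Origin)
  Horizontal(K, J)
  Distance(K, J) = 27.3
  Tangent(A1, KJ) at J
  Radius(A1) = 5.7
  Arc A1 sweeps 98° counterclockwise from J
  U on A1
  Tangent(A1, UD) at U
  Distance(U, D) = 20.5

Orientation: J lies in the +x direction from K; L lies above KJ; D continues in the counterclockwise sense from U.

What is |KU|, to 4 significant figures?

33.58

A1 meets KJ tangentially, so LJ is at right angles to KJ, so L = J + (0, 5.7) = (27.30, 5.700). On A1, J sits at bearing -90° from L; a 98° counterclockwise sweep puts U at bearing 8°, so U = L + 5.7·(cos 8°, sin 8°) = (32.94, 6.493). Then |KU| = |U − K| = 33.58.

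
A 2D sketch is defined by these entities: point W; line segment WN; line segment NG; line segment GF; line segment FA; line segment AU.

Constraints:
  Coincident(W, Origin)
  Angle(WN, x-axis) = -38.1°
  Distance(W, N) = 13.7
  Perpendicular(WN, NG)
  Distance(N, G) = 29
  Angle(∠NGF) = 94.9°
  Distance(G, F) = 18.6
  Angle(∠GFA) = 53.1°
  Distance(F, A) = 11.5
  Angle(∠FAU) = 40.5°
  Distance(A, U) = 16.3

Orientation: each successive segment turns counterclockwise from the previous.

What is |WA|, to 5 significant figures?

20.874

∠NGF = 94.9° gives GF at 137.00° from the x-axis; with |GF| = 18.6, F = (15.072, 27.053). ∠GFA = 53.1° gives FA at -96.100° from the x-axis; with |FA| = 11.5, A = (13.850, 15.618). Then |WA| = |A − W| = 20.874.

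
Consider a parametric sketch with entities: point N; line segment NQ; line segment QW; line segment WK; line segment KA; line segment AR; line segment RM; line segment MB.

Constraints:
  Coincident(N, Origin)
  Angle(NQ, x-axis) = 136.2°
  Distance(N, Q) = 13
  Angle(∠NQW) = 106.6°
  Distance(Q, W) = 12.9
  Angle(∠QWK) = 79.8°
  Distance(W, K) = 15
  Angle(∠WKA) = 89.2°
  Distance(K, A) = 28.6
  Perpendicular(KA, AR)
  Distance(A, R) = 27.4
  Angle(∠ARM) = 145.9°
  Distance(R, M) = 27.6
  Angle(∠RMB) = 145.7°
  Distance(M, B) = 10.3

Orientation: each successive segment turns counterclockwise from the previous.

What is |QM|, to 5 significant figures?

37.718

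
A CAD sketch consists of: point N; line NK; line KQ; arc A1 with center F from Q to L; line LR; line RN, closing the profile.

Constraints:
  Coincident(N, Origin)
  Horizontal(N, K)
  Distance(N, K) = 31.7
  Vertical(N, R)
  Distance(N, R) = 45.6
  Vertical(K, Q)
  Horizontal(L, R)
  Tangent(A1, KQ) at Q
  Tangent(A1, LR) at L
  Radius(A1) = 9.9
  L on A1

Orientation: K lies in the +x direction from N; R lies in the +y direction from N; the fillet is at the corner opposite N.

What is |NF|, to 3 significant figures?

41.8

N is at the origin; N and K share the same y with |NK| = 31.7 and K on the +x side, so K = (31.7, 0.00). NR is vertical with |NR| = 45.6 and R on the +y side, so R = (0.00, 45.6). The virtual corner opposite N is at (31.7, 45.6). Since A1 is tangent to KQ there, FQ ⟂ KQ and tangency of A1 to LR means the radius FL is perpendicular to LR, with radius 9.9, so the center F sits 9.9 in from both sides at F = (21.8, 35.7). Then |NF| = |F − N| = 41.8.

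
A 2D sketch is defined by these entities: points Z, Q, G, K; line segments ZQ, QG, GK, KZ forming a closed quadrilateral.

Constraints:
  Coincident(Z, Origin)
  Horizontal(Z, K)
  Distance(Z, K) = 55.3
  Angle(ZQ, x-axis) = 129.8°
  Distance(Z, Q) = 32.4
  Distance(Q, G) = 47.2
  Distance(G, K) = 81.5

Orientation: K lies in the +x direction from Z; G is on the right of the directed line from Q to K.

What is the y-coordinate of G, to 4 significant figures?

-22.25

Checks: |QG| = 47.20 ✓; |GK| = 81.50 ✓.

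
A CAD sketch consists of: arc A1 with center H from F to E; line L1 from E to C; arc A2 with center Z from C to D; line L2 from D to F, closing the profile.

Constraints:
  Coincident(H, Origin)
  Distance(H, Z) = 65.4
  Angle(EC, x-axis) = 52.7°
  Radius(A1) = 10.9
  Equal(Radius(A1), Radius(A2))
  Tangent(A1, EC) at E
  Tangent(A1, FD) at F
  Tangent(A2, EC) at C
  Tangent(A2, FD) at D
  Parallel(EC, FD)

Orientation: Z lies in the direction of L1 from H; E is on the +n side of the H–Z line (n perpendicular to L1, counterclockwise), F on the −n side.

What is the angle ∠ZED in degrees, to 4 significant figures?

8.973°

Tangency of A1 to both parallel lines with radius 10.9 puts E and F at H ± 10.9·n: E = (-8.671, 6.605), F = (8.671, -6.605). Equal radii place C and D the same way about Z: C = Z + 10.9·n = (30.96, 58.63), D = Z − 10.9·n = (48.30, 45.42). Then cos ∠ZED = EZ·ED / (|EZ||ED|), giving 8.973°.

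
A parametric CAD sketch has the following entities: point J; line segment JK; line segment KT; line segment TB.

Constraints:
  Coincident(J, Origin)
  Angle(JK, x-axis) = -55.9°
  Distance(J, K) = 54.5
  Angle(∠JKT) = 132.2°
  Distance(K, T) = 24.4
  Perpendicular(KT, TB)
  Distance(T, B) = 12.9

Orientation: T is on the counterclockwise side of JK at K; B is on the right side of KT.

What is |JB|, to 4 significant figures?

80.99

∠JKT = 132.2°, so KT runs at -55.9° + (180° − 132.2°) = -8.100° from the x-axis; with |KT| = 24.4, T = K + 24.4·(cos -8.100°, sin -8.100°) = (54.71, -48.57). KT ⟂ TB; with |TB| = 12.9 on the right of KT, B = T + 12.9·(-0.1409, -0.9900) = (52.89, -61.34). Then |JB| = |B − J| = 80.99.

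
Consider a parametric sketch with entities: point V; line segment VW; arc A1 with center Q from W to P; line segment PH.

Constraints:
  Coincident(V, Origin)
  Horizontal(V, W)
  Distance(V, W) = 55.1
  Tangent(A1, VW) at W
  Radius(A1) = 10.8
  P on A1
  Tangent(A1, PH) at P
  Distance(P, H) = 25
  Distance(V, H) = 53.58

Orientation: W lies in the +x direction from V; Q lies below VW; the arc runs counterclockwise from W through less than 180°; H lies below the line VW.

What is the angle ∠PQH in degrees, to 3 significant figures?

66.6°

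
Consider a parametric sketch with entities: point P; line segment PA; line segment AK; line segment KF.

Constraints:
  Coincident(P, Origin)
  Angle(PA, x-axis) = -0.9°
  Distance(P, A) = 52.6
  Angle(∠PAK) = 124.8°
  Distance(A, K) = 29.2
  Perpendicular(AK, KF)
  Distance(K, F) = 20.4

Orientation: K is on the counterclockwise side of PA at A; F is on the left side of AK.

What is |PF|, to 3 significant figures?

63.5

P is at the origin; PA runs at -0.9° with length 52.6, so A = 52.6·(cos -0.9°, sin -0.9°) = (52.6, -0.826). ∠PAK = 124.8°, so AK runs at -0.9° + (180° − 124.8°) = 54.3° from the x-axis; with |AK| = 29.2, K = A + 29.2·(cos 54.3°, sin 54.3°) = (69.6, 22.9). The perpendicularity gives KF at right angles to AK; with |KF| = 20.4 on the left of AK, F = K + 20.4·(-0.812, 0.584) = (53.1, 34.8). Then |PF| = |F − P| = 63.5.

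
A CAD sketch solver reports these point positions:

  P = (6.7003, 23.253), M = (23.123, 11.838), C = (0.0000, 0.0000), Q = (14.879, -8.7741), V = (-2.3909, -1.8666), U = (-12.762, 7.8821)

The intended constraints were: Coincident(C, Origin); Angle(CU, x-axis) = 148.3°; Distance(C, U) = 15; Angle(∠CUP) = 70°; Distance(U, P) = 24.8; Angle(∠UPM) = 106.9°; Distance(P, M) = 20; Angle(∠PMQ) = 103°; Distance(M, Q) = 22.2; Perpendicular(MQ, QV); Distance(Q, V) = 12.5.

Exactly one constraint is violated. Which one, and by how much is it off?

Distance(Q, V) = 12.5 — off by 6.10.

C = (0.00, 0.00) ✓; CU at 148.3° ✓; |CU| = 15.00 ✓; ∠CUP = 70.00° ✓; |UP| = 24.80 ✓; ∠UPM = 106.9° ✓; |PM| = 20.00 ✓; ∠PMQ = 103.0° ✓; |MQ| = 22.20 ✓; ∠(MQ, QV) = 90.00° ✓; |QV| = 18.60 ✗.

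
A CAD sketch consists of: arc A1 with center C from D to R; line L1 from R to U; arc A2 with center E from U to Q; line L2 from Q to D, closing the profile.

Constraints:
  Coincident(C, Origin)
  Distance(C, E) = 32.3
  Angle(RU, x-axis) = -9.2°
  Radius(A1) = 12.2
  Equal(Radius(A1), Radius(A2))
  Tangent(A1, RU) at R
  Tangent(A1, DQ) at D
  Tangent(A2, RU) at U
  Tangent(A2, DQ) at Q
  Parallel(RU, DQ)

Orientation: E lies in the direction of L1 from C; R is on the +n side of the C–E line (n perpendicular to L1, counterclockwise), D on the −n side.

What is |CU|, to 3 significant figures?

34.5

The slot axis is L1's direction at -9.2°, so u = (cos -9.2°, sin -9.2°) = (0.987, -0.160) and n = (−sin -9.2°, cos -9.2°) = (0.160, 0.987). C is at the origin and E lies 32.3 along u from C, so E = 32.3·u = (31.9, -5.16). Tangency of A1 to both parallel lines with radius 12.2 puts R and D at C ± 12.2·n: R = (1.95, 12.0), D = (-1.95, -12.0). Equal radii place U and Q the same way about E: U = E + 12.2·n = (33.8, 6.88), Q = E − 12.2·n = (29.9, -17.2). Then |CU| = |U − C| = 34.5.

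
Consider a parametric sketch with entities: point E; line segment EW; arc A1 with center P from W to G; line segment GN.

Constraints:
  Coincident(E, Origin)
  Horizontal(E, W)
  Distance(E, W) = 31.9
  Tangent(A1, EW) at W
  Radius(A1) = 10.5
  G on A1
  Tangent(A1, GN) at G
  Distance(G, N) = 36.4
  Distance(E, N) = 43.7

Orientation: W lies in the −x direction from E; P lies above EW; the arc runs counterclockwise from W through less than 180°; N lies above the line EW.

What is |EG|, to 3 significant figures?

23.1

E is at the origin; EW is horizontal with |EW| = 31.9 and W on the −x side, so W = (-31.9, 0.00). Tangency of A1 to EW means the radius PW is perpendicular to EW, so P = W + (0, 10.5) = (-31.9, 10.5). Since PG ⟂ GN (tangency), |PN| = √(10.5² + 36.4²) = 37.9 regardless of where G sits on A1. So N lies on both circle(E, 43.7) and circle(P, 37.9); the above-EW intersection is N = (-11.2, 42.2). G is the foot of the tangent from N: G = (-21.9, 7.43).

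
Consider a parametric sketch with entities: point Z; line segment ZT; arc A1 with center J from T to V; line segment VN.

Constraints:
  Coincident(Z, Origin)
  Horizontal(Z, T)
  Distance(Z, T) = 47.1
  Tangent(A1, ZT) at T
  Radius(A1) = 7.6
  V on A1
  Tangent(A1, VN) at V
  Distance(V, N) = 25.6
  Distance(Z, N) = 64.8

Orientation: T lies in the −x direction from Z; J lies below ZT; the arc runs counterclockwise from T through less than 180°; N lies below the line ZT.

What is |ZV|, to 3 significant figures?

55.2

Checks: |JV| = 7.600 ✓; ∠(JV, VN) = 90.00° ✓; |VN| = 25.60 ✓; |ZN| = 64.80 ✓.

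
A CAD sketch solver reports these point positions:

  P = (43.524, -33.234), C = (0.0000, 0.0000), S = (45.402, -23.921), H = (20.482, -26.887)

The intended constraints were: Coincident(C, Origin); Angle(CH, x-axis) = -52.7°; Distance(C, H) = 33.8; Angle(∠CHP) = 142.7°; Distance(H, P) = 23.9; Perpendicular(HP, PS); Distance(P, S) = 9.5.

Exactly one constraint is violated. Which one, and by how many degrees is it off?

Perpendicular(HP, PS) — off by 4.00°.

C = (0.00, 0.00) ✓; CH at -52.70° ✓; |CH| = 33.80 ✓; ∠CHP = 142.7° ✓; |HP| = 23.90 ✓; ∠(HP, PS) = 94.00° ✗; |PS| = 9.500 ✓.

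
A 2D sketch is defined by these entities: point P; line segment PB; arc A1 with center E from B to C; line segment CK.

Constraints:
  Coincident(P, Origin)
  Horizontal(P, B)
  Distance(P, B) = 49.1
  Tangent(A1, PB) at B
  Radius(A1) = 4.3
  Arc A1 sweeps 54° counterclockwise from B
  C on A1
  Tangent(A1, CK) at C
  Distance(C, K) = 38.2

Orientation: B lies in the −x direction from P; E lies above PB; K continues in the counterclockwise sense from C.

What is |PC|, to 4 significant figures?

45.66

A1 meets PB tangentially, so EB is at right angles to PB, so E = B + (0, 4.3) = (-49.10, 4.300). On A1, B sits at bearing -90° from E; a 54° counterclockwise sweep puts C at bearing -36°, so C = E + 4.3·(cos -36°, sin -36°) = (-45.62, 1.773). Then |PC| = |C − P| = 45.66.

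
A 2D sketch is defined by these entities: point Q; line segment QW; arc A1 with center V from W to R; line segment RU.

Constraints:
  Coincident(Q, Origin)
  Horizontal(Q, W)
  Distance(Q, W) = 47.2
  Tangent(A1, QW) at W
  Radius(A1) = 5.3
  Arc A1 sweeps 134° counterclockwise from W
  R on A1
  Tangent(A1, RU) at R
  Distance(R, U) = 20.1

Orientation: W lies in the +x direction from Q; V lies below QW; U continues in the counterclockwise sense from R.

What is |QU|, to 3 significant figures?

62.0

On A1, W sits at bearing 90° from V; a 134° counterclockwise sweep puts R at bearing 224°, so R = V + 5.3·(cos 224°, sin 224°) = (43.4, -8.98). Since A1 is tangent to RU there, VR ⟂ RU, so RU runs along (−sin 224°, cos 224°); with |RU| = 20.1, U = (57.4, -23.4). Then |QU| = |U − Q| = 62.0.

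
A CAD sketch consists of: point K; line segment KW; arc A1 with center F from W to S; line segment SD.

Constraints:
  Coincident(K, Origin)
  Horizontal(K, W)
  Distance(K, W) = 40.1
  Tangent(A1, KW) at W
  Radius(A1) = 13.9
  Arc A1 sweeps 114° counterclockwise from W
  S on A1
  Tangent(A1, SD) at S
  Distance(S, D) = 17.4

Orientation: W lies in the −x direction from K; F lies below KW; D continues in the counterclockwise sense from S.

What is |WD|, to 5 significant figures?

35.892

On A1, W sits at bearing 90° from F; a 114° counterclockwise sweep puts S at bearing 204°, so S = F + 13.9·(cos 204°, sin 204°) = (-52.798, -19.554). A1 meets SD tangentially, so FS is at right angles to SD, so SD runs along (−sin 204°, cos 204°); with |SD| = 17.4, D = (-45.721, -35.449). Then |WD| = |D − W| = 35.892.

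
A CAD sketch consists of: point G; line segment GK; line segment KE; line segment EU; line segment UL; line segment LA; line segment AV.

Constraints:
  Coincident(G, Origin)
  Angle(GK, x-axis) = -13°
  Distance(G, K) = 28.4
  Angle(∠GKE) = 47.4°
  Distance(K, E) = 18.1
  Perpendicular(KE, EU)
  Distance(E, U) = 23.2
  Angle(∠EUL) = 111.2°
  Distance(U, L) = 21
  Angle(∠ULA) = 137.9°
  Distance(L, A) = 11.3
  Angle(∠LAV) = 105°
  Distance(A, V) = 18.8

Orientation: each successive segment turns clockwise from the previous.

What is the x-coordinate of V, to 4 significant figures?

31.45

G is at the origin; GK runs at -13.0° with length 28.4, so K = (27.67, -6.389). ∠GKE = 47.4° gives KE at -145.6° from the x-axis; with |KE| = 18.1, E = (12.74, -16.61). KE ⟂ EU, so EU runs at 124.4°; with |EU| = 23.2, U = (-0.3697, 2.528). ∠EUL = 111.2° gives UL at 55.60° from the x-axis; with |UL| = 21.0, L = (11.49, 19.86). ∠ULA = 137.9° gives LA at 13.50° from the x-axis; with |LA| = 11.3, A = (22.48, 22.49). ∠LAV = 105.0° gives AV at -61.50° from the x-axis; with |AV| = 18.8, V = (31.45, 5.972). So V.x = 31.45.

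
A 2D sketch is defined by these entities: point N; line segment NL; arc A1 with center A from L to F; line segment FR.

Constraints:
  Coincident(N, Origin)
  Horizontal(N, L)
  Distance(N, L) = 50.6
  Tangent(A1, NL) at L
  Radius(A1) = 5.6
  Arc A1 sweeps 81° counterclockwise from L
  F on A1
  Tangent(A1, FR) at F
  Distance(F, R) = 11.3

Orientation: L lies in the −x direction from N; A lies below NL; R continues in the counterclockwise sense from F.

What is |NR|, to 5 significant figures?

60.038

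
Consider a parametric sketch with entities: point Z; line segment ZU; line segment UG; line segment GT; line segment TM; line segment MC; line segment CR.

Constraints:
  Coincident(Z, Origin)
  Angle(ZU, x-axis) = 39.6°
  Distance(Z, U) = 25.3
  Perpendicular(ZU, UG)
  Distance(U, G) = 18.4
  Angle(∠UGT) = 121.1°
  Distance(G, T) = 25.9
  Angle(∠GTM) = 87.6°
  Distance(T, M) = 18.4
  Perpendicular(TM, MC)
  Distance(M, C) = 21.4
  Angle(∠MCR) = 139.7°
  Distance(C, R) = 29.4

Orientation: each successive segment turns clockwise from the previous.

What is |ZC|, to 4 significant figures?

14.12

Z is at the origin; ZU runs at 39.6° with length 25.3, so U = (19.49, 16.13). The perpendicularity gives UG at right angles to ZU, so UG runs at -50.40°; with |UG| = 18.4, G = (31.22, 1.949). ∠UGT = 121.1° gives GT at -109.3° from the x-axis; with |GT| = 25.9, T = (22.66, -22.50). ∠GTM = 87.6° gives TM at 158.3° from the x-axis; with |TM| = 18.4, M = (5.566, -15.69). TM ⟂ MC, so MC runs at 68.30°; with |MC| = 21.4, C = (13.48, 4.192). Then |ZC| = |C − Z| = 14.12.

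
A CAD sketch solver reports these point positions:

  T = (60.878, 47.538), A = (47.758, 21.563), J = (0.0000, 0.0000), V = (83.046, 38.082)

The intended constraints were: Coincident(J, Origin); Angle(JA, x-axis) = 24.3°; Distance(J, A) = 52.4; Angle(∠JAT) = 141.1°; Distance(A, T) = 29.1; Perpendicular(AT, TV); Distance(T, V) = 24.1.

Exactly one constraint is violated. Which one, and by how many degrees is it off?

Perpendicular(AT, TV) — off by 3.70°.

J = (0.00, 0.00) ✓; JA at 24.30° ✓; |JA| = 52.40 ✓; ∠JAT = 141.1° ✓; |AT| = 29.10 ✓; ∠(AT, TV) = 86.30° ✗; |TV| = 24.10 ✓.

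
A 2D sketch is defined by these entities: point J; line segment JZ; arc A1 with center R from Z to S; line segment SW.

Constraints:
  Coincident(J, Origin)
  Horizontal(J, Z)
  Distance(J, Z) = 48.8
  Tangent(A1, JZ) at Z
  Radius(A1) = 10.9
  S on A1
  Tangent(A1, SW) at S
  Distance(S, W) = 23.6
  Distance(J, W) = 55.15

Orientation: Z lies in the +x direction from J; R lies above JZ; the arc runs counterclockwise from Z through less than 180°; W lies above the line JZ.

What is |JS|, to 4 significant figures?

59.86

J is at the origin; J and Z share the same y with |JZ| = 48.8 and Z on the +x side, so Z = (48.80, 0.000). Since A1 is tangent to JZ there, RZ ⟂ JZ, so R = Z + (0, 10.9) = (48.80, 10.90). Since RS ⟂ SW (tangency), |RW| = √(10.9² + 23.6²) = 26.00 regardless of where S sits on A1. So W lies on both circle(J, 55.15) and circle(R, 26.00); the above-JZ intersection is W = (41.83, 35.94). S is the foot of the tangent from W: S = (57.11, 17.96).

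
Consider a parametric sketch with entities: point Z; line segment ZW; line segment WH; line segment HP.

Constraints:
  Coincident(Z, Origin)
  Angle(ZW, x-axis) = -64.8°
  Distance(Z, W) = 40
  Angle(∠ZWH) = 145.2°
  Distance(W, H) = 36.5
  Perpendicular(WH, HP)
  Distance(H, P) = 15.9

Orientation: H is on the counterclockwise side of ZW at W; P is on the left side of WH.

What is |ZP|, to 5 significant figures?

69.691

∠ZWH = 145.2°, so WH runs at -64.8° + (180° − 145.2°) = -30.000° from the x-axis; with |WH| = 36.5, H = W + 36.5·(cos -30.000°, sin -30.000°) = (48.641, -54.443). WH is perpendicular to HP; with |HP| = 15.9 on the left of WH, P = H + 15.9·(0.50000, 0.86603) = (56.591, -40.673). Then |ZP| = |P − Z| = 69.691.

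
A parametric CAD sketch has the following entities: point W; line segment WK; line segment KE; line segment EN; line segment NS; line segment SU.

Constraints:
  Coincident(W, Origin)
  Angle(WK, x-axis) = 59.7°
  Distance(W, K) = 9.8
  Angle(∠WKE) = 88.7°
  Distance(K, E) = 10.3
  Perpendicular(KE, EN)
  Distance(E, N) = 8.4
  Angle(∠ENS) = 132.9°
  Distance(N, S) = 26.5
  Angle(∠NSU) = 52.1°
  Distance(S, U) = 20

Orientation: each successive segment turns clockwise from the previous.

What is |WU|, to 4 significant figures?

11.55

∠ENS = 132.9° gives NS at -168.7° from the x-axis; with |NS| = 26.5, S = (-16.67, -9.283). ∠NSU = 52.1° gives SU at 63.40° from the x-axis; with |SU| = 20.0, U = (-7.715, 8.600). Then |WU| = |U − W| = 11.55.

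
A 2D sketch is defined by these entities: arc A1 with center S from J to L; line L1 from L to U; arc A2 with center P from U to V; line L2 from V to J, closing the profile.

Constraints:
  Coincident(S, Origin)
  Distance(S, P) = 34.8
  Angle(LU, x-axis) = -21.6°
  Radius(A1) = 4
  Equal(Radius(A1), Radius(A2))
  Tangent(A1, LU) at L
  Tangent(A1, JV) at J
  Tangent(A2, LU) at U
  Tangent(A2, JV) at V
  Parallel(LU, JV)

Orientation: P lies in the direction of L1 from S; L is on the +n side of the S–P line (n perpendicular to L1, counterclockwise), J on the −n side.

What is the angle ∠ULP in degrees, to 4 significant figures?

6.557°

The slot axis is L1's direction at -21.6°, so u = (cos -21.6°, sin -21.6°) = (0.9298, -0.3681) and n = (−sin -21.6°, cos -21.6°) = (0.3681, 0.9298). S is at the origin and P lies 34.8 along u from S, so P = 34.8·u = (32.36, -12.81). Tangency of A1 to both parallel lines with radius 4.0 puts L and J at S ± 4.0·n: L = (1.472, 3.719), J = (-1.472, -3.719). Equal radii place U and V the same way about P: U = P + 4.0·n = (33.83, -9.092), V = P − 4.0·n = (30.88, -16.53). Then cos ∠ULP = LU·LP / (|LU||LP|), giving 6.557°.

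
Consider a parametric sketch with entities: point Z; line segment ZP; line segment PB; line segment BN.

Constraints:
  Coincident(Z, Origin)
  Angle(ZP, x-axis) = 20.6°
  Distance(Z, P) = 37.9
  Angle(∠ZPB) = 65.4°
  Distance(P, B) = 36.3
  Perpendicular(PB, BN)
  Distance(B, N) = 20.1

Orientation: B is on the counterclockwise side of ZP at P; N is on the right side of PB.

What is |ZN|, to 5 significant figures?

58.292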